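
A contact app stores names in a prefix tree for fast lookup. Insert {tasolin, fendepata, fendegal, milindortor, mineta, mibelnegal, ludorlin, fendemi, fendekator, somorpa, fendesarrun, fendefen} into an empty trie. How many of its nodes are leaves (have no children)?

12

A leaf is a node with no children — equivalently, the end of a word that is not a proper prefix of any other stored word.
Those words: "fendefen", "fendegal", "fendekator", "fendemi", "fendepata", "fendesarrun", "ludorlin", "mibelnegal", "milindortor", "mineta", "somorpa", "tasolin"
Leaf count: 12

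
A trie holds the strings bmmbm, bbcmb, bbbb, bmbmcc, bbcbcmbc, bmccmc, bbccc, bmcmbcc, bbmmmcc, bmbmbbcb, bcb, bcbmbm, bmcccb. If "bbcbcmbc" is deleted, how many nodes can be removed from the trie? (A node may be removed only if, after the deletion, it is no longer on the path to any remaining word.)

Walk "bbcbcmbc" from the leaf back toward the root, removing each node that no remaining word uses.
The suffix "bcmbc" (5 nodes) is used only by "bbcbcmbc"; the node for "bbc" still has the child "m", so pruning stops there.
Nodes removed: 5

5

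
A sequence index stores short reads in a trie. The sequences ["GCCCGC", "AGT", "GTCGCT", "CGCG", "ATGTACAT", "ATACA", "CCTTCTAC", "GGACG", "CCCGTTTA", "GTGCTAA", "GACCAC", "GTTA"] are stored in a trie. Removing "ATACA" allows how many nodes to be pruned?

3

After clearing the end-marker at "ATACA", prune upward until reaching a node still needed by another word.
The suffix "ACA" (3 nodes) is used only by "ATACA"; the node for "AT" still has the child "G", so pruning stops there.
Nodes removed: 3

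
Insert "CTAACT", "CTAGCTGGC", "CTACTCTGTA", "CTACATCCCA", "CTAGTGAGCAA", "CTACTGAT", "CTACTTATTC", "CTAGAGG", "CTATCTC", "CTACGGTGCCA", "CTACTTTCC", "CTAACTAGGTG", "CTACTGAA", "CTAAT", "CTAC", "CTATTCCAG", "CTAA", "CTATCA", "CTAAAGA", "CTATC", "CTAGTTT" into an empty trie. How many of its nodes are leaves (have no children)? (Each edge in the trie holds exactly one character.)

17

Leaves are exactly the stored words that no other stored word extends.
Those words: "CTAAAGA", "CTAACTAGGTG", "CTAAT", "CTACATCCCA", "CTACGGTGCCA", "CTACTCTGTA", "CTACTGAA", "CTACTGAT", "CTACTTATTC", "CTACTTTCC", "CTAGAGG", "CTAGCTGGC", "CTAGTGAGCAA", "CTAGTTT", "CTATCA", "CTATCTC", "CTATTCCAG"
Leaf count: 17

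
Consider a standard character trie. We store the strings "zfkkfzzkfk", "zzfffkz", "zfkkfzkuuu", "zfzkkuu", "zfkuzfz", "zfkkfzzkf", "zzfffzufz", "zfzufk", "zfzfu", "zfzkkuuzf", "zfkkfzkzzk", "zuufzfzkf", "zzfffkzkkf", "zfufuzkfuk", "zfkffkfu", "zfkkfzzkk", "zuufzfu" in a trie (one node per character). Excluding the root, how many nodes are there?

Count nodes per top-level branch (shared prefixes stored once):
  'z'-branch (zfkffkfu, zfkkfzkuuu, zfkkfzkzzk, zfkkfzzkf, zfkkfzzkfk, zfkkfzzkk, zfkuzfz, zfufuzkfuk, zfzfu, zfzkkuu, zfzkkuuzf, zfzufk, zuufzfu, zuufzfzkf, zzfffkz, zzfffkzkkf, zzfffzufz): 69 nodes
Sum: 69

69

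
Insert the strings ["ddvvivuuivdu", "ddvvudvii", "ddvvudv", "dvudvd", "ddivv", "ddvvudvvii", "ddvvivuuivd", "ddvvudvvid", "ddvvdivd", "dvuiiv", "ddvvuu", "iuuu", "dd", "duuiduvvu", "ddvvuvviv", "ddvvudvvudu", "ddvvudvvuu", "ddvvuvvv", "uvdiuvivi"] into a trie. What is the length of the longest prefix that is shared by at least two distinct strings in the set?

11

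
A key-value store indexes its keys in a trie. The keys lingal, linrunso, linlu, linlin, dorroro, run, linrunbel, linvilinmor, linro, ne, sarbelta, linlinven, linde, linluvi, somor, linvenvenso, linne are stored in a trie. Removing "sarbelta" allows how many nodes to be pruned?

7

After clearing the end-marker at "sarbelta", prune upward until reaching a node still needed by another word.
The suffix "arbelta" (7 nodes) is used only by "sarbelta"; the node for "s" still has the child "o", so pruning stops there.
Nodes removed: 7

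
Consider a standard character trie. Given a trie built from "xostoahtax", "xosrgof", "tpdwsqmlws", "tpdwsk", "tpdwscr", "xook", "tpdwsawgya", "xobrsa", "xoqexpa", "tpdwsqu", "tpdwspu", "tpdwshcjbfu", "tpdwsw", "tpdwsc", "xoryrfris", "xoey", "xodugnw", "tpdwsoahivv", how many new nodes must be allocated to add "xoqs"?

1

Walking "xoqs" from the root, the first 3 characters ("xoq") follow existing edges; "s" is the first miss.
So 4 − 3 = 1 new nodes.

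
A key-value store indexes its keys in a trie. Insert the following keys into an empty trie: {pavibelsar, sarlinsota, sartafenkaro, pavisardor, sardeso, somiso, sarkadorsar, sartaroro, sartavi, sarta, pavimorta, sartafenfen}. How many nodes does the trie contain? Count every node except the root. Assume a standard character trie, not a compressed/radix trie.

66

Count nodes per top-level branch (shared prefixes stored once):
  'p'-branch (pavibelsar, pavimorta, pavisardor): 21 nodes
  's'-branch (sardeso, sarkadorsar, sarlinsota, sarta, sartafenfen, sartafenkaro, sartaroro, sartavi, somiso): 45 nodes
Sum: 66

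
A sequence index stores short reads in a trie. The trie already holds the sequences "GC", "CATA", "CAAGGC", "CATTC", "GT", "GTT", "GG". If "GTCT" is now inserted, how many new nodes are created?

2

Walking "GTCT" from the root, the first 2 characters ("GT") follow existing edges; "C" is the first miss.
New nodes needed: |"GTCT"| − 2 = 4 − 2 = 2.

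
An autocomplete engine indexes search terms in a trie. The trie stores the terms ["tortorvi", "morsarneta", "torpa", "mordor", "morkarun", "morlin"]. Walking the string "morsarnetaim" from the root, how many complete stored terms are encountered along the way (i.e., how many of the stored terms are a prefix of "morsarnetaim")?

Walk "morsarnetaim" from the root; an end-of-word marker is hit whenever a stored word is a prefix of "morsarnetaim".
Prefixes of the query that are stored words: "morsarneta"
Count: 1

1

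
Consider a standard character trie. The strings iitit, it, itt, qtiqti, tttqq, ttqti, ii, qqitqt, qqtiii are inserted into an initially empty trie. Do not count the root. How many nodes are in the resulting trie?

Trace insertions, counting only characters that open a new branch:
  "iitit" → 5 new (i, i, t, i, t)
  "it" → prefix "i" already present; 1 new (t)
  "itt" → prefix "it" already present; 1 new (t)
  "qtiqti" → 6 new (q, t, i, q, t, i)
  "tttqq" → 5 new (t, t, t, q, q)
  "ttqti" → prefix "tt" already present; 3 new (q, t, i)
  "ii" → prefix "ii" already present; 0 new (none)
  "qqitqt" → prefix "q" already present; 5 new (q, i, t, q, t)
  "qqtiii" → prefix "qq" already present; 4 new (t, i, i, i)
Total nodes = 5 + 1 + 1 + 6 + 5 + 3 + 0 + 5 + 4 = 30

30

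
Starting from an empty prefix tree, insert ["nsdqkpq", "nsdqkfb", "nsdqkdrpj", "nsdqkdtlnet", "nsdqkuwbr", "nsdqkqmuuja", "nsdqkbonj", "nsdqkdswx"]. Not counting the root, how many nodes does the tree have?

35

Trie structure (* marks end of a word):
(root)
└─ n
   └─ s
      └─ d
         └─ q
            └─ k
               ├─ b
               │  └─ o
               │     └─ n
               │        └─ j *
               ├─ d
               │  ├─ r
               │  │  └─ p
               │  │     └─ j *
               │  ├─ s
               │  │  └─ w
               │  │     └─ x *
               │  └─ t
               │     └─ l
               │        └─ n
               │           └─ e
               │              └─ t *
               ├─ f
               │  └─ b *
               ├─ p
               │  └─ q *
               ├─ q
               │  └─ m
               │     └─ u
               │        └─ u
               │           └─ j
               │              └─ a *
               └─ u
                  └─ w
                     └─ b
                        └─ r *
Counting every labelled node above: 35.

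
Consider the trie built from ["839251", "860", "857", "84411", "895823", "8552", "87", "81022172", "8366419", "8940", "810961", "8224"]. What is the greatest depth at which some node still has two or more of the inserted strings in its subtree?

3

The deepest shared node is where two words last agree before diverging.
"81022172" and "810961" agree on "810" (3 characters) before diverging; nothing deeper is shared.
Longest shared-prefix length: 3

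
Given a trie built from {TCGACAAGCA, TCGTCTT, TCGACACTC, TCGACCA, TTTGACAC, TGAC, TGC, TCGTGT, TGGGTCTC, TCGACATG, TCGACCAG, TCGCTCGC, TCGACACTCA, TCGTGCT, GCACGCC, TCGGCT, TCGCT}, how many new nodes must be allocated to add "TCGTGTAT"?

The longest prefix of "TCGTGTAT" already in the trie is "TCGTGT" (length 6).
New nodes needed: |"TCGTGTAT"| − 6 = 8 − 6 = 2.

2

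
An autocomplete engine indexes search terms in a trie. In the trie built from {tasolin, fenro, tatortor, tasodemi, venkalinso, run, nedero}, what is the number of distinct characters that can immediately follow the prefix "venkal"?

The children of the "venkal" node are the distinct next characters among strings starting with "venkal".
Distinct next characters after "venkal": i.
That node has 1 child edge.

1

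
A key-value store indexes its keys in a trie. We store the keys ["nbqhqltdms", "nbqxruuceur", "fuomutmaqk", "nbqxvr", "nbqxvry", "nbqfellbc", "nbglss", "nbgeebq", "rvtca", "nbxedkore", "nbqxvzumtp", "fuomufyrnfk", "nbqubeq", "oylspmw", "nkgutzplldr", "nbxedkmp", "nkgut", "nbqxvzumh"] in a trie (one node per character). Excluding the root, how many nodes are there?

92

Insert word by word; a character creates a node only if that edge doesn't already exist:
  "nbqhqltdms" → 10 new (n, b, q, h, q, l, t, d, m, s)
  "nbqxruuceur" → prefix "nbq" already present; 8 new (x, r, u, u, c, e, u, r)
  "fuomutmaqk" → 10 new (f, u, o, m, u, t, m, a, q, k)
  "nbqxvr" → prefix "nbqx" already present; 2 new (v, r)
  "nbqxvry" → prefix "nbqxvr" already present; 1 new (y)
  "nbqfellbc" → prefix "nbq" already present; 6 new (f, e, l, l, b, c)
  "nbglss" → prefix "nb" already present; 4 new (g, l, s, s)
  "nbgeebq" → prefix "nbg" already present; 4 new (e, e, b, q)
  "rvtca" → 5 new (r, v, t, c, a)
  "nbxedkore" → prefix "nb" already present; 7 new (x, e, d, k, o, r, e)
  "nbqxvzumtp" → prefix "nbqxv" already present; 5 new (z, u, m, t, p)
  "fuomufyrnfk" → prefix "fuomu" already present; 6 new (f, y, r, n, f, k)
  "nbqubeq" → prefix "nbq" already present; 4 new (u, b, e, q)
  "oylspmw" → 7 new (o, y, l, s, p, m, w)
  "nkgutzplldr" → prefix "n" already present; 10 new (k, g, u, t, z, p, l, l, d, r)
  "nbxedkmp" → prefix "nbxedk" already present; 2 new (m, p)
  "nkgut" → prefix "nkgut" already present; 0 new (none)
  "nbqxvzumh" → prefix "nbqxvzum" already present; 1 new (h)
Total nodes = 10 + 8 + 10 + 2 + 1 + 6 + 4 + 4 + 5 + 7 + 5 + 6 + 4 + 7 + 10 + 2 + 0 + 1 = 92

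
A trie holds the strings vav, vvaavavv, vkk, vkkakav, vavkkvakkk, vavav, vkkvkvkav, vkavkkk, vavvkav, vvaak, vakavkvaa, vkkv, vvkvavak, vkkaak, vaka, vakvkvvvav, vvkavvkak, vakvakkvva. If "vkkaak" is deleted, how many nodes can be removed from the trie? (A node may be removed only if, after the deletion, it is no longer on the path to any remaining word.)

A node on "vkkaak"'s path can go only if nothing else ends at it or branches off below it.
The suffix "ak" (2 nodes) is used only by "vkkaak"; the node for "vkka" still has the child "k", so pruning stops there.
Nodes removed: 2

2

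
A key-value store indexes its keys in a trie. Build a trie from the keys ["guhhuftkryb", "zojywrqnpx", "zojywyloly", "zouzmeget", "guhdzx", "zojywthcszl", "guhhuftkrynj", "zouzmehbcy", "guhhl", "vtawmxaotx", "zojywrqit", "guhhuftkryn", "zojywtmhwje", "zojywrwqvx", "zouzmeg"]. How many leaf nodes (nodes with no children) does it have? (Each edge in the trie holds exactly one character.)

13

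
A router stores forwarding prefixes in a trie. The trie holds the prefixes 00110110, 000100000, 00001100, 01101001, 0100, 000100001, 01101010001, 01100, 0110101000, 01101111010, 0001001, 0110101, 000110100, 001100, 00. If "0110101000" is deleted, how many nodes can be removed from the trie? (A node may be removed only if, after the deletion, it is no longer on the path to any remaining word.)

0

Walk "0110101000" from the leaf back toward the root, removing each node that no remaining word uses.
Every node on "0110101000" is still needed (e.g. by "01101010001"), so nothing is freed.
Nodes removed: 0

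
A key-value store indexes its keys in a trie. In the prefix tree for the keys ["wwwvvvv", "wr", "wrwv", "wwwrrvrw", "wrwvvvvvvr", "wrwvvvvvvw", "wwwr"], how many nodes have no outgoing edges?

A leaf is a node with no children — equivalently, the end of a word that is not a proper prefix of any other stored word.
Those words: "wrwvvvvvvr", "wrwvvvvvvw", "wwwrrvrw", "wwwvvvv"
Leaf count: 4

4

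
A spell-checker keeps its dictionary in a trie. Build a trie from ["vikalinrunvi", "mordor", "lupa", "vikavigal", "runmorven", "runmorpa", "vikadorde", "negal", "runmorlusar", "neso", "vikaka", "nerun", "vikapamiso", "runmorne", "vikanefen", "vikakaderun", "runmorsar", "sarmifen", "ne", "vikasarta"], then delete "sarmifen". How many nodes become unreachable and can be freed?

8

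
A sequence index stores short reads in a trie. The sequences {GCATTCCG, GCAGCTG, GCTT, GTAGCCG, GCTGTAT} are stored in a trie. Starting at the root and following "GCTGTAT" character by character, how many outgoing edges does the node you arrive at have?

0

Walk "GCTGTAT" from the root, arriving at one node.
No stored string extends past "GCTGTAT".
That node has 0 child edges.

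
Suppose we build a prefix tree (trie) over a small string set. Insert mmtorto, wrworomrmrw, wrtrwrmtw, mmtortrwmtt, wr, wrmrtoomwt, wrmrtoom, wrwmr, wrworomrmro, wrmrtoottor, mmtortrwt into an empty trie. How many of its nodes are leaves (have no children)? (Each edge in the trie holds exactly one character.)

9

A leaf is a node with no children — equivalently, the end of a word that is not a proper prefix of any other stored word.
Those words: "mmtorto", "mmtortrwmtt", "mmtortrwt", "wrmrtoomwt", "wrmrtoottor", "wrtrwrmtw", "wrwmr", "wrworomrmro", "wrworomrmrw"
Leaf count: 9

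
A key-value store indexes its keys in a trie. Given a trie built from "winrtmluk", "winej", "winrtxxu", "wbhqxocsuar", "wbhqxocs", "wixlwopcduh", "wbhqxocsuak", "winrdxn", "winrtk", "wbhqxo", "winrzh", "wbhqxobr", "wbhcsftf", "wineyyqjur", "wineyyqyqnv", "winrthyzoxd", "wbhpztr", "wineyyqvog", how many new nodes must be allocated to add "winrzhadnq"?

4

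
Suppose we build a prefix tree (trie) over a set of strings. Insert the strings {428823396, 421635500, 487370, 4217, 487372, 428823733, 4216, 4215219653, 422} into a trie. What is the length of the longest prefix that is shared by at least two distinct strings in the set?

6

Look for the deepest trie node that still has at least two words in its subtree.
e.g. "428823396" and "428823733" share the prefix "428823" of length 6; no pair shares a longer one.
Longest shared-prefix length: 6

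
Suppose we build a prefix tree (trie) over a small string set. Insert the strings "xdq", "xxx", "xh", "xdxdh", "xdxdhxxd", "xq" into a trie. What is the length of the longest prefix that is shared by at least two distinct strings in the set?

The deepest shared node is where two words last agree before diverging.
e.g. "xdxdh" and "xdxdhxxd" share the prefix "xdxdh" of length 5; no pair shares a longer one.
Longest shared-prefix length: 5

5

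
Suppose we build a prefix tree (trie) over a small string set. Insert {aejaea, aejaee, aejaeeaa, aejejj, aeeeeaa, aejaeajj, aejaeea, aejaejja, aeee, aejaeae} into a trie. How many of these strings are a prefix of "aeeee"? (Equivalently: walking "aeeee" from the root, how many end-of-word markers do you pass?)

1

Walk "aeeee" from the root; an end-of-word marker is hit whenever a stored word is a prefix of "aeeee".
Prefixes of the query that are stored words: "aeee"
Count: 1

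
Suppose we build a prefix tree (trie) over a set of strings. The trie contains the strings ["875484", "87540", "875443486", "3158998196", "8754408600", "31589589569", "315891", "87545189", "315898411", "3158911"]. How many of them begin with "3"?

Traverse to the node for "3", then collect every word in that subtree.
Matches: "315891", "3158911", "31589589569", "315898411", "3158998196"
Count: 5

5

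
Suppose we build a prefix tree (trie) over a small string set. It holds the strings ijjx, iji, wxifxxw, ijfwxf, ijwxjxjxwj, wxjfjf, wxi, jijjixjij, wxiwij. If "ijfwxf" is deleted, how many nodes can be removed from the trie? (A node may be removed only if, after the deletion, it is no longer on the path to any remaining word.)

4

Walk "ijfwxf" from the leaf back toward the root, removing each node that no remaining word uses.
The suffix "fwxf" (4 nodes) is used only by "ijfwxf"; the node for "ij" still has the child "j", so pruning stops there.
Nodes removed: 4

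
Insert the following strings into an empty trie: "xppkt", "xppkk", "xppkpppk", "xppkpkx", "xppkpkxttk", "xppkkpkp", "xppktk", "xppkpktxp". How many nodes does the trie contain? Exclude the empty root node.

Trace insertions, counting only characters that open a new branch:
  "xppkt" → 5 new (x, p, p, k, t)
  "xppkk" → prefix "xppk" already present; 1 new (k)
  "xppkpppk" → prefix "xppk" already present; 4 new (p, p, p, k)
  "xppkpkx" → prefix "xppkp" already present; 2 new (k, x)
  "xppkpkxttk" → prefix "xppkpkx" already present; 3 new (t, t, k)
  "xppkkpkp" → prefix "xppkk" already present; 3 new (p, k, p)
  "xppktk" → prefix "xppkt" already present; 1 new (k)
  "xppkpktxp" → prefix "xppkpk" already present; 3 new (t, x, p)
Total nodes = 5 + 1 + 4 + 2 + 3 + 3 + 1 + 3 = 22

22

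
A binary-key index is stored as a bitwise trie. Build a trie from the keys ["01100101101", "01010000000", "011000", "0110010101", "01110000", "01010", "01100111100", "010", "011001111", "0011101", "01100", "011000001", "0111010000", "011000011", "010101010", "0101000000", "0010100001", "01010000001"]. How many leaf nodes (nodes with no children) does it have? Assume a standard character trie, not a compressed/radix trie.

12

A leaf is a node with no children — equivalently, the end of a word that is not a proper prefix of any other stored word.
Those words: "0010100001", "0011101", "01010000000", "01010000001", "010101010", "011000001", "011000011", "0110010101", "01100101101", "01100111100", "01110000", "0111010000"
Leaf count: 12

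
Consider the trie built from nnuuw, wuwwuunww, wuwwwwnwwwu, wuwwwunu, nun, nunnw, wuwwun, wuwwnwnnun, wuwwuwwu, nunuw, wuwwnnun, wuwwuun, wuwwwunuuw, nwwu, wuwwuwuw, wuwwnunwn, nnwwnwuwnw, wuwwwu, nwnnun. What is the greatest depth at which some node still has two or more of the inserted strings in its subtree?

Look for the deepest trie node that still has at least two words in its subtree.
"wuwwwunu" and "wuwwwunuuw" agree on "wuwwwunu" (8 characters) before diverging; nothing deeper is shared.
Longest shared-prefix length: 8

8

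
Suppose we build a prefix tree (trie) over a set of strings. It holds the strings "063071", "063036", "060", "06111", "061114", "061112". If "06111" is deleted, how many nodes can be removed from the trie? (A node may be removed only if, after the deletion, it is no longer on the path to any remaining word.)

Walk "06111" from the leaf back toward the root, removing each node that no remaining word uses.
Every node on "06111" is still needed (e.g. by "061114"), so nothing is freed.
Nodes removed: 0

0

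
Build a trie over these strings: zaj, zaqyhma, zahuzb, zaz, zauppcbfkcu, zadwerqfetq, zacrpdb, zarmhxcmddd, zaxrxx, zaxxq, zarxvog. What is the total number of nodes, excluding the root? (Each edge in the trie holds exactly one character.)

For each word, the new-node count is its length minus the longest prefix already in the trie:
  "zaj" → 3 new (z, a, j)
  "zaqyhma" → prefix "za" already present; 5 new (q, y, h, m, a)
  "zahuzb" → prefix "za" already present; 4 new (h, u, z, b)
  "zaz" → prefix "za" already present; 1 new (z)
  "zauppcbfkcu" → prefix "za" already present; 9 new (u, p, p, c, b, f, k, c, u)
  "zadwerqfetq" → prefix "za" already present; 9 new (d, w, e, r, q, f, e, t, q)
  "zacrpdb" → prefix "za" already present; 5 new (c, r, p, d, b)
  "zarmhxcmddd" → prefix "za" already present; 9 new (r, m, h, x, c, m, d, d, d)
  "zaxrxx" → prefix "za" already present; 4 new (x, r, x, x)
  "zaxxq" → prefix "zax" already present; 2 new (x, q)
  "zarxvog" → prefix "zar" already present; 4 new (x, v, o, g)
Total nodes = 3 + 5 + 4 + 1 + 9 + 9 + 5 + 9 + 4 + 2 + 4 = 55

55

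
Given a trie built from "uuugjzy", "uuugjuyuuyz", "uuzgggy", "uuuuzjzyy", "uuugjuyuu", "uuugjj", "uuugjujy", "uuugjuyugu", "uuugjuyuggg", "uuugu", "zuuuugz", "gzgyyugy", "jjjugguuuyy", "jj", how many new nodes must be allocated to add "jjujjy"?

Walking "jjujjy" from the root, the first 2 characters ("jj") follow existing edges; "u" is the first miss.
New nodes needed: |"jjujjy"| − 2 = 6 − 2 = 4.

4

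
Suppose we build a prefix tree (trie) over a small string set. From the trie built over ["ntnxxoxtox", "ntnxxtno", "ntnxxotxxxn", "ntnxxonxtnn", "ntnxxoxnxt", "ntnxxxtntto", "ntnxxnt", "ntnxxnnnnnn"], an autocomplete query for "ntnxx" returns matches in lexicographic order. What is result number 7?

Filter for "ntnxx…" and sort: "ntnxxnnnnnn", "ntnxxnt", "ntnxxonxtnn", "ntnxxotxxxn", "ntnxxoxnxt", "ntnxxoxtox", "ntnxxtno", "ntnxxxtntto"
Position 7: ntnxxtno

ntnxxtno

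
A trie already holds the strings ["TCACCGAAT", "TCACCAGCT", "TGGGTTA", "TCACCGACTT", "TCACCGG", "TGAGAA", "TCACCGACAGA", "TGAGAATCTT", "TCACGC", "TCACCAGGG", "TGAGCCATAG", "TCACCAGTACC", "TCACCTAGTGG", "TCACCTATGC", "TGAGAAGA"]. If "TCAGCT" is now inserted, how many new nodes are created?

The longest prefix of "TCAGCT" already in the trie is "TCA" (length 3).
Each of the 3 remaining characters creates one node.

3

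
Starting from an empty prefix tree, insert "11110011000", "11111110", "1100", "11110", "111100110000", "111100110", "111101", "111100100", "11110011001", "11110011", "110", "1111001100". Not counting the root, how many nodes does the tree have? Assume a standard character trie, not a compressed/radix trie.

22

Count nodes per top-level branch (shared prefixes stored once):
  '1'-branch (110, 1100, 11110, 111100100, 11110011, 111100110, 1111001100, 11110011000, 111100110000, 11110011001, 111101, 11111110): 22 nodes
Sum: 22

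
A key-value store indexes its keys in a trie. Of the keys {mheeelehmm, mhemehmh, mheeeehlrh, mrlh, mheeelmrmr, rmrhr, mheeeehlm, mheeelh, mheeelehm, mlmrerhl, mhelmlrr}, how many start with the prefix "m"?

10

Traverse to the node for "m", then collect every word in that subtree.
Matches: "mheeeehlm", "mheeeehlrh", "mheeelehm", "mheeelehmm", "mheeelh", "mheeelmrmr", "mhelmlrr", "mhemehmh", "mlmrerhl", "mrlh"
Count: 10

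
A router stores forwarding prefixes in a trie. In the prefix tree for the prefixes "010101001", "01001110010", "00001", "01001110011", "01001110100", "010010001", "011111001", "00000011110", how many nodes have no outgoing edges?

A leaf is a node with no children — equivalently, the end of a word that is not a proper prefix of any other stored word.
Those words: "00000011110", "00001", "010010001", "01001110010", "01001110011", "01001110100", "010101001", "011111001"
Leaf count: 8

8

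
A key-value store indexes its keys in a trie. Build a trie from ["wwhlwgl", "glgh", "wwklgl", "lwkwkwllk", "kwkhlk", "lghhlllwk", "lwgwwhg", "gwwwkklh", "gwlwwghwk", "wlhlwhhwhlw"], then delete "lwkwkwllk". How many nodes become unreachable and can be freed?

7

A node on "lwkwkwllk"'s path can go only if nothing else ends at it or branches off below it.
The suffix "kwkwllk" (7 nodes) is used only by "lwkwkwllk"; the node for "lw" still has the child "g", so pruning stops there.
Nodes removed: 7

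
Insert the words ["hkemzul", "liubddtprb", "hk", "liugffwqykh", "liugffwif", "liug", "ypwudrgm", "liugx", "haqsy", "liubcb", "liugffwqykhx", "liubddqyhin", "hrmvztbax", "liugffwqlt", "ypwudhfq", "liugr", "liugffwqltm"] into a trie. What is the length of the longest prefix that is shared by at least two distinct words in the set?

11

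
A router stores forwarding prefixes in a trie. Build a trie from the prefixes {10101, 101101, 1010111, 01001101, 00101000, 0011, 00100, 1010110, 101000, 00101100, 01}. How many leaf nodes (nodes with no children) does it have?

A leaf is a node with no children — equivalently, the end of a word that is not a proper prefix of any other stored word.
Those words: "00100", "00101000", "00101100", "0011", "01001101", "101000", "1010110", "1010111", "101101"
Leaf count: 9

9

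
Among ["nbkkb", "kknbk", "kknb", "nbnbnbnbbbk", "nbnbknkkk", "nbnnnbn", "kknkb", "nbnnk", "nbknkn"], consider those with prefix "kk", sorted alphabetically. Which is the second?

kknbk

Words with prefix "kk", in lexicographic order: "kknb", "kknbk", "kknkb"
Position 2: kknbk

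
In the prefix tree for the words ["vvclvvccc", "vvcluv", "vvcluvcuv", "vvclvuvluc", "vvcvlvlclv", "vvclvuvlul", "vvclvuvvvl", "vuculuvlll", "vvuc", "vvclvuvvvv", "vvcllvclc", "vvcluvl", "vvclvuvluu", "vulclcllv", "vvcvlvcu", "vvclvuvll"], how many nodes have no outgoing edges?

Leaves are exactly the stored words that no other stored word extends.
Those words: "vuculuvlll", "vulclcllv", "vvcllvclc", "vvcluvcuv", "vvcluvl", "vvclvuvll", "vvclvuvluc", "vvclvuvlul", "vvclvuvluu", "vvclvuvvvl", "vvclvuvvvv", "vvclvvccc", "vvcvlvcu", "vvcvlvlclv", "vvuc"
Leaf count: 15

15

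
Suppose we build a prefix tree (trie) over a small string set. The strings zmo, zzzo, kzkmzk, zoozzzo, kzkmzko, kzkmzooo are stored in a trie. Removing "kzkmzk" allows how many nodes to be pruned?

0

A node on "kzkmzk"'s path can go only if nothing else ends at it or branches off below it.
Every node on "kzkmzk" is still needed (e.g. by "kzkmzko"), so nothing is freed.
Nodes removed: 0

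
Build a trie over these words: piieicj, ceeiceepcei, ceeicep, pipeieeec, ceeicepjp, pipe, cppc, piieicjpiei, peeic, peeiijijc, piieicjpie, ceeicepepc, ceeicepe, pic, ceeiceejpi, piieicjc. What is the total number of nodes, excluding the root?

For each word, the new-node count is its length minus the longest prefix already in the trie:
  "piieicj" → 7 new (p, i, i, e, i, c, j)
  "ceeiceepcei" → 11 new (c, e, e, i, c, e, e, p, c, e, i)
  "ceeicep" → prefix "ceeice" already present; 1 new (p)
  "pipeieeec" → prefix "pi" already present; 7 new (p, e, i, e, e, e, c)
  "ceeicepjp" → prefix "ceeicep" already present; 2 new (j, p)
  "pipe" → prefix "pipe" already present; 0 new (none)
  "cppc" → prefix "c" already present; 3 new (p, p, c)
  "piieicjpiei" → prefix "piieicj" already present; 4 new (p, i, e, i)
  "peeic" → prefix "p" already present; 4 new (e, e, i, c)
  "peeiijijc" → prefix "peei" already present; 5 new (i, j, i, j, c)
  "piieicjpie" → prefix "piieicjpie" already present; 0 new (none)
  "ceeicepepc" → prefix "ceeicep" already present; 3 new (e, p, c)
  "ceeicepe" → prefix "ceeicepe" already present; 0 new (none)
  "pic" → prefix "pi" already present; 1 new (c)
  "ceeiceejpi" → prefix "ceeicee" already present; 3 new (j, p, i)
  "piieicjc" → prefix "piieicj" already present; 1 new (c)
Total nodes = 7 + 11 + 1 + 7 + 2 + 0 + 3 + 4 + 4 + 5 + 0 + 3 + 0 + 1 + 3 + 1 = 52

52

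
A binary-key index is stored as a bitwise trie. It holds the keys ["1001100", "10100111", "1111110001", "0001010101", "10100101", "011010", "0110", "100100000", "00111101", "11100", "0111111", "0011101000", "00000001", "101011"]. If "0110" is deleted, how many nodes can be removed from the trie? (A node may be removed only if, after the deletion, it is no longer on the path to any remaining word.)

Walk "0110" from the leaf back toward the root, removing each node that no remaining word uses.
Every node on "0110" is still needed (e.g. by "011010"), so nothing is freed.
Nodes removed: 0

0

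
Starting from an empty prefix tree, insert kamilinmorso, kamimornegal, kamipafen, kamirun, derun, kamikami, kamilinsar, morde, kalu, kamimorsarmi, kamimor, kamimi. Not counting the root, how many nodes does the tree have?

Count nodes per top-level branch (shared prefixes stored once):
  'd'-branch (derun): 5 nodes
  'k'-branch (kalu, kamikami, kamilinmorso, kamilinsar, kamimi, kamimor, kamimornegal, kamimorsarmi, kamipafen, kamirun): 43 nodes
  'm'-branch (morde): 5 nodes
Sum: 53

53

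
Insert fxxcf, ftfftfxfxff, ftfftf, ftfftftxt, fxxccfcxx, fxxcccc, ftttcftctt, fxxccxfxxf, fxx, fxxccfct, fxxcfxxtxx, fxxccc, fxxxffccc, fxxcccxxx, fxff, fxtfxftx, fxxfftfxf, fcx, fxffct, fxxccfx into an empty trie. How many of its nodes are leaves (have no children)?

15

Leaves are exactly the stored words that no other stored word extends.
Those words: "fcx", "ftfftftxt", "ftfftfxfxff", "ftttcftctt", "fxffct", "fxtfxftx", "fxxcccc", "fxxcccxxx", "fxxccfct", "fxxccfcxx", "fxxccfx", "fxxccxfxxf", "fxxcfxxtxx", "fxxfftfxf", "fxxxffccc"
Leaf count: 15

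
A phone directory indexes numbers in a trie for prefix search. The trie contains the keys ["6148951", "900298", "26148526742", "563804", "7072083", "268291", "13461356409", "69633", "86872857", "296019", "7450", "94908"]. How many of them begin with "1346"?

1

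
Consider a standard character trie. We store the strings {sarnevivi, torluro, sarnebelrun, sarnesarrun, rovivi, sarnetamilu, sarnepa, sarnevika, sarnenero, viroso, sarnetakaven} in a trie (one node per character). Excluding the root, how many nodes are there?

Trace insertions, counting only characters that open a new branch:
  "sarnevivi" → 9 new (s, a, r, n, e, v, i, v, i)
  "torluro" → 7 new (t, o, r, l, u, r, o)
  "sarnebelrun" → prefix "sarne" already present; 6 new (b, e, l, r, u, n)
  "sarnesarrun" → prefix "sarne" already present; 6 new (s, a, r, r, u, n)
  "rovivi" → 6 new (r, o, v, i, v, i)
  "sarnetamilu" → prefix "sarne" already present; 6 new (t, a, m, i, l, u)
  "sarnepa" → prefix "sarne" already present; 2 new (p, a)
  "sarnevika" → prefix "sarnevi" already present; 2 new (k, a)
  "sarnenero" → prefix "sarne" already present; 4 new (n, e, r, o)
  "viroso" → 6 new (v, i, r, o, s, o)
  "sarnetakaven" → prefix "sarneta" already present; 5 new (k, a, v, e, n)
Total nodes = 9 + 7 + 6 + 6 + 6 + 6 + 2 + 2 + 4 + 6 + 5 = 59

59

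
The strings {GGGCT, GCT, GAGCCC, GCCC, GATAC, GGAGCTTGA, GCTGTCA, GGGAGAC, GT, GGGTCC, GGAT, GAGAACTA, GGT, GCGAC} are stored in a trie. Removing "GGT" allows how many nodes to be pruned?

After clearing the end-marker at "GGT", prune upward until reaching a node still needed by another word.
The suffix "T" (1 node) is used only by "GGT"; the node for "GG" still has the child "G", so pruning stops there.
Nodes removed: 1

1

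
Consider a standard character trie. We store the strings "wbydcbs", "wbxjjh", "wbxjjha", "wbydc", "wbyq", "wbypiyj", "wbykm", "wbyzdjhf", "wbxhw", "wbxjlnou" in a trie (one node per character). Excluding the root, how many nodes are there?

30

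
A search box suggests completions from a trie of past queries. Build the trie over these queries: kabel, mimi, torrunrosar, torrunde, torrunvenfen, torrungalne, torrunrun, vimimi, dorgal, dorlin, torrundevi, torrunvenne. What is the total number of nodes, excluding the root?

Insert word by word; a character creates a node only if that edge doesn't already exist:
  "kabel" → 5 new (k, a, b, e, l)
  "mimi" → 4 new (m, i, m, i)
  "torrunrosar" → 11 new (t, o, r, r, u, n, r, o, s, a, r)
  "torrunde" → prefix "torrun" already present; 2 new (d, e)
  "torrunvenfen" → prefix "torrun" already present; 6 new (v, e, n, f, e, n)
  "torrungalne" → prefix "torrun" already present; 5 new (g, a, l, n, e)
  "torrunrun" → prefix "torrunr" already present; 2 new (u, n)
  "vimimi" → 6 new (v, i, m, i, m, i)
  "dorgal" → 6 new (d, o, r, g, a, l)
  "dorlin" → prefix "dor" already present; 3 new (l, i, n)
  "torrundevi" → prefix "torrunde" already present; 2 new (v, i)
  "torrunvenne" → prefix "torrunven" already present; 2 new (n, e)
Total nodes = 5 + 4 + 11 + 2 + 6 + 5 + 2 + 6 + 6 + 3 + 2 + 2 = 54

54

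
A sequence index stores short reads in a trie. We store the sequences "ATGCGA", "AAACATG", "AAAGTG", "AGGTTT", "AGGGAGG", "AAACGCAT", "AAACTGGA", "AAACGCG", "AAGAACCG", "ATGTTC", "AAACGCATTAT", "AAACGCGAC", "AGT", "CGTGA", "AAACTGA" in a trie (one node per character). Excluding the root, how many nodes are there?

Count nodes per top-level branch (shared prefixes stored once):
  'A'-branch (AAACATG, AAACGCAT, AAACGCATTAT, AAACGCG, AAACGCGAC, AAACTGA, AAACTGGA, AAAGTG, AAGAACCG, AGGGAGG, AGGTTT, AGT, ATGCGA, ATGTTC): 49 nodes
  'C'-branch (CGTGA): 5 nodes
Sum: 54

54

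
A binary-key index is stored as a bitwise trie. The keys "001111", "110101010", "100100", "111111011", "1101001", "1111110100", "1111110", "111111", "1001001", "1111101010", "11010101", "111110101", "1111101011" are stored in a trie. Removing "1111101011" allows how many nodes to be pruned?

After clearing the end-marker at "1111101011", prune upward until reaching a node still needed by another word.
The suffix "1" (1 node) is used only by "1111101011"; the node for "111110101" still has the child "0", so pruning stops there.
Nodes removed: 1

1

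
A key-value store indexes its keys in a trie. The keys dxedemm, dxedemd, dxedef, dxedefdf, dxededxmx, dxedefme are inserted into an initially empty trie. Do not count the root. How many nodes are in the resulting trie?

Trace insertions, counting only characters that open a new branch:
  "dxedemm" → 7 new (d, x, e, d, e, m, m)
  "dxedemd" → prefix "dxedem" already present; 1 new (d)
  "dxedef" → prefix "dxede" already present; 1 new (f)
  "dxedefdf" → prefix "dxedef" already present; 2 new (d, f)
  "dxededxmx" → prefix "dxede" already present; 4 new (d, x, m, x)
  "dxedefme" → prefix "dxedef" already present; 2 new (m, e)
Total nodes = 7 + 1 + 1 + 2 + 4 + 2 = 17

17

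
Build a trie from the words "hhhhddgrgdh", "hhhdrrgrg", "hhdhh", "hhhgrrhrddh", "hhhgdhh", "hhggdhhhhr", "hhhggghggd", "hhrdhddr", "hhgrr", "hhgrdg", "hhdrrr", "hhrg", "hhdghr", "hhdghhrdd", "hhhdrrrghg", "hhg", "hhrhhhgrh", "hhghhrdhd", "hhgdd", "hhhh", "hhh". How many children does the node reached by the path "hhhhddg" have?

Walk "hhhhddg" from the root, arriving at one node.
Distinct next characters after "hhhhddg": r.
That node has 1 child edge.

1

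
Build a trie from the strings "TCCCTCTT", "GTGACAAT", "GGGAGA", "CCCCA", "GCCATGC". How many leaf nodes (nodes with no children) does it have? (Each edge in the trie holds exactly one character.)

A leaf is a node with no children — equivalently, the end of a word that is not a proper prefix of any other stored word.
Those words: "CCCCA", "GCCATGC", "GGGAGA", "GTGACAAT", "TCCCTCTT"
Leaf count: 5

5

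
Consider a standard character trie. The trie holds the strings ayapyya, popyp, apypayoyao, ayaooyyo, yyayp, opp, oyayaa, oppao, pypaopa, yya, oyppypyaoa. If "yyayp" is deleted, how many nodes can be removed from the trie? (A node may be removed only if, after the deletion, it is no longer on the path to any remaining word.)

After clearing the end-marker at "yyayp", prune upward until reaching a node still needed by another word.
The suffix "yp" (2 nodes) is used only by "yyayp"; "yya" is itself a stored word, so pruning stops there.
Nodes removed: 2

2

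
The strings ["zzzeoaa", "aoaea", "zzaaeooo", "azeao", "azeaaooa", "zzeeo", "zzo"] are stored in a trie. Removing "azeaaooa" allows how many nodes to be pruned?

A node on "azeaaooa"'s path can go only if nothing else ends at it or branches off below it.
The suffix "aooa" (4 nodes) is used only by "azeaaooa"; the node for "azea" still has the child "o", so pruning stops there.
Nodes removed: 4

4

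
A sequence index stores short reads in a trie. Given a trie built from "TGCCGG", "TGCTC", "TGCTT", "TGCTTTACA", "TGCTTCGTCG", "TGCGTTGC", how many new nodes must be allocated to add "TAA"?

"T" is already a path in the trie; the remaining "AA" must be added.
Each of the 2 remaining characters creates one node.

2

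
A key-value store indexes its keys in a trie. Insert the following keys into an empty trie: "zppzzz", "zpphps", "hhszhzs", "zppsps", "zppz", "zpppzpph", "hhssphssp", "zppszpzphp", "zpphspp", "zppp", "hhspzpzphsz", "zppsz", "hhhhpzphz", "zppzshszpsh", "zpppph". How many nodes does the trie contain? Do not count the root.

63

Count nodes per top-level branch (shared prefixes stored once):
  'h'-branch (hhhhpzphz, hhspzpzphsz, hhssphssp, hhszhzs): 28 nodes
  'z'-branch (zpphps, zpphspp, zppp, zpppph, zpppzpph, zppsps, zppsz, zppszpzphp, zppz, zppzshszpsh, zppzzz): 35 nodes
Sum: 63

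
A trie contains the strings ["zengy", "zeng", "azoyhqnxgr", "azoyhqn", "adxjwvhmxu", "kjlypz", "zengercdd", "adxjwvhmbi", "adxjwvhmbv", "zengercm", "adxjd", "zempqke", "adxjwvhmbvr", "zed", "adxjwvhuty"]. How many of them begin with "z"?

Filter for entries beginning with "z":
Matches: "zed", "zempqke", "zeng", "zengercdd", "zengercm", "zengy"
Count: 6

6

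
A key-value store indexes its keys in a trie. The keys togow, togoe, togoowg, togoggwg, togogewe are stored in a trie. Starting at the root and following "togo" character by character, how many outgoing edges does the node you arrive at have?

The children of the "togo" node are the distinct next characters among strings starting with "togo".
Characters that immediately follow "togo" among the stored strings: {e, g, o, w}.
That node has 4 child edges.

4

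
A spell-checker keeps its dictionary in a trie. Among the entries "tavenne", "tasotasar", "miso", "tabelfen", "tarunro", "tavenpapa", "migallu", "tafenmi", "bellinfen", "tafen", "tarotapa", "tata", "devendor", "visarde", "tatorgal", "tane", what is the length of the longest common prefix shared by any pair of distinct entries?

5

Look for the deepest trie node that still has at least two words in its subtree.
"tafen" and "tafenmi" agree on "tafen" (5 characters) before diverging; nothing deeper is shared.
Longest shared-prefix length: 5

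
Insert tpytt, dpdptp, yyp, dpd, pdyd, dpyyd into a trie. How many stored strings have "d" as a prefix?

Filter for entries beginning with "d":
Words under "d": dpd, dpdptp, dpyyd
Count: 3

3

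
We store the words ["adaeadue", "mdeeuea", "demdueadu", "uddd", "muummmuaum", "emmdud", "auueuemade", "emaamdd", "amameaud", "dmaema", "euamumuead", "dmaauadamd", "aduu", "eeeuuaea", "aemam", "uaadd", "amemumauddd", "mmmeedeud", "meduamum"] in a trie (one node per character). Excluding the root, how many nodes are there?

Insert word by word; a character creates a node only if that edge doesn't already exist:
  "adaeadue" → 8 new (a, d, a, e, a, d, u, e)
  "mdeeuea" → 7 new (m, d, e, e, u, e, a)
  "demdueadu" → 9 new (d, e, m, d, u, e, a, d, u)
  "uddd" → 4 new (u, d, d, d)
  "muummmuaum" → prefix "m" already present; 9 new (u, u, m, m, m, u, a, u, m)
  "emmdud" → 6 new (e, m, m, d, u, d)
  "auueuemade" → prefix "a" already present; 9 new (u, u, e, u, e, m, a, d, e)
  "emaamdd" → prefix "em" already present; 5 new (a, a, m, d, d)
  "amameaud" → prefix "a" already present; 7 new (m, a, m, e, a, u, d)
  "dmaema" → prefix "d" already present; 5 new (m, a, e, m, a)
  "euamumuead" → prefix "e" already present; 9 new (u, a, m, u, m, u, e, a, d)
  "dmaauadamd" → prefix "dma" already present; 7 new (a, u, a, d, a, m, d)
  "aduu" → prefix "ad" already present; 2 new (u, u)
  "eeeuuaea" → prefix "e" already present; 7 new (e, e, u, u, a, e, a)
  "aemam" → prefix "a" already present; 4 new (e, m, a, m)
  "uaadd" → prefix "u" already present; 4 new (a, a, d, d)
  "amemumauddd" → prefix "am" already present; 9 new (e, m, u, m, a, u, d, d, d)
  "mmmeedeud" → prefix "m" already present; 8 new (m, m, e, e, d, e, u, d)
  "meduamum" → prefix "m" already present; 7 new (e, d, u, a, m, u, m)
Total nodes = 8 + 7 + 9 + 4 + 9 + 6 + 9 + 5 + 7 + 5 + 9 + 7 + 2 + 7 + 4 + 4 + 9 + 8 + 7 = 126

126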